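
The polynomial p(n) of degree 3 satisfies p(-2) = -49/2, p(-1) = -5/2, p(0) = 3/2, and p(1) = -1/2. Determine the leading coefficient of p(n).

2

Write p(n) = an^3 + bn^2 + cn + d. Substituting each data point gives a linear system:
  -8a + 4b - 2c + d = -49/2
  -a + b - c + d = -5/2
  d = 3/2
  a + b + c + d = -1/2
Solving the system yields a = 2, b = -3, c = -1, d = 3/2.
So p(n) = 2n^3 - 3n^2 - n + 3/2.
The leading coefficient is 2.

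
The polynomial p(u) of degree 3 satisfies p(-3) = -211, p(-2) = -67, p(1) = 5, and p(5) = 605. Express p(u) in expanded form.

p(u) = 6u^3 - 6u^2 + 5

Write p(u) = au^3 + bu^2 + cu + d. Substituting each data point gives a linear system:
  -27a + 9b - 3c + d = -211
  -8a + 4b - 2c + d = -67
  a + b + c + d = 5
  125a + 25b + 5c + d = 605
Solving the system yields a = 6, b = -6, c = 0, d = 5.
So p(u) = 6u^3 - 6u^2 + 5.
Check: p(-2) = -67. ✓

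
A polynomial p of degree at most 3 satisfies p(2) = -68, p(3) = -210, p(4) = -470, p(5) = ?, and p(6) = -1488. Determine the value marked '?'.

The 4 known points determine the degree-3 polynomial uniquely.
Write p(u) = au^3 + bu^2 + cu + d. Substituting each data point gives a linear system:
  8a + 4b + 2c + d = -68
  27a + 9b + 3c + d = -210
  64a + 16b + 4c + d = -470
  216a + 36b + 6c + d = -1488
Solving the system yields a = -6, b = -5, c = -3, d = 6.
So p(u) = -6u³ - 5u² - 3u + 6.
Then p(5) = -884.

-884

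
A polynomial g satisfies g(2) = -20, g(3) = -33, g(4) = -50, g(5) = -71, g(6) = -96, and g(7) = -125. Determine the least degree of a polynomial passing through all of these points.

2

Forward differences of the values at u = 2, 3, 4, 5, 6, 7:
  g  : -20  -33  -50  -71  -96  -125
  Δ  : -13  -17  -21  -25  -29
  Δ^2: -4  -4  -4  -4
  Δ^3: 0  0  0
  Δ^4: 0  0
  Δ^5: 0
The second differences are constant (-4) and nonzero, while all higher differences vanish, so the minimal degree is 2.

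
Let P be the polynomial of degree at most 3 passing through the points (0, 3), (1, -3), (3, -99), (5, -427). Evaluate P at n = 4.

-225

Using the Lagrange interpolation formula with nodes 0, 1, 3, 5:
  L_0(n) = (n - 1)(n - 3)(n - 5) / -15
  L_1(n) = n(n - 3)(n - 5) / 8
  L_2(n) = n(n - 1)(n - 5) / -12
  L_3(n) = n(n - 1)(n - 3) / 40
Then P(n) = 3·L_0(n) - 3·L_1(n) - 99·L_2(n) - 427·L_3(n).
Expanding and collecting terms gives P(n) = -3n^3 - 2n^2 - n + 3.
Evaluating at n = 4: P(4) = -225.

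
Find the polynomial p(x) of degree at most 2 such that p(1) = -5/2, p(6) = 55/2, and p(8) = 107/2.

p(x) = x^2 - x - 5/2

Using the Lagrange interpolation formula with nodes 1, 6, 8:
  L_0(x) = (x - 6)(x - 8) / 35
  L_1(x) = (x - 1)(x - 8) / -10
  L_2(x) = (x - 1)(x - 6) / 14
Then p(x) = -5/2·L_0(x) + 55/2·L_1(x) + 107/2·L_2(x).
Expanding and collecting terms gives p(x) = x² - x - 5/2.
Check: p(8) = 107/2. ✓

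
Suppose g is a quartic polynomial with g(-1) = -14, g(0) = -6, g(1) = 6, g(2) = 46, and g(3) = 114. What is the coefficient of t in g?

4

Write g(t) = at^4 + bt^3 + ct^2 + dt + e. Substituting each data point gives a linear system:
  a - b + c - d + e = -14
  e = -6
  a + b + c + d + e = 6
  16a + 8b + 4c + 2d + e = 46
  81a + 27b + 9c + 3d + e = 114
Solving the system yields a = -1, b = 6, c = 3, d = 4, e = -6.
So g(t) = -t^4 + 6t^3 + 3t^2 + 4t - 6.
The coefficient of t is 4.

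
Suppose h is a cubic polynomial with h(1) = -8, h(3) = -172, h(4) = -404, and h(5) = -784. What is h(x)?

Using the Lagrange interpolation formula with nodes 1, 3, 4, 5:
  L_0(x) = (x - 3)(x - 4)(x - 5) / -24
  L_1(x) = (x - 1)(x - 4)(x - 5) / 4
  L_2(x) = (x - 1)(x - 3)(x - 5) / -3
  L_3(x) = (x - 1)(x - 3)(x - 4) / 8
Then h(x) = -8·L_0(x) - 172·L_1(x) - 404·L_2(x) - 784·L_3(x).
Expanding and collecting terms gives h(x) = -6x³ - 2x² + 4x - 4.
Check: h(4) = -404. ✓

h(x) = -6x^3 - 2x^2 + 4x - 4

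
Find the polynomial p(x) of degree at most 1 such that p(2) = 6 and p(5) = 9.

p(x) = x + 4

Using the Lagrange interpolation formula with nodes 2, 5:
  L_0(x) = (x - 5) / -3
  L_1(x) = (x - 2) / 3
Then p(x) = 6·L_0(x) + 9·L_1(x).
Expanding and collecting terms gives p(x) = x + 4.
Check: p(5) = 9. ✓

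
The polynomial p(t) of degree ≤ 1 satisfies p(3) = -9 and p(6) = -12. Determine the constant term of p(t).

Write p(t) = at + b. Substituting each data point gives a linear system:
  3a + b = -9
  6a + b = -12
Solving the system yields a = -1, b = -6.
So p(t) = -t - 6.
The constant term is -6.

-6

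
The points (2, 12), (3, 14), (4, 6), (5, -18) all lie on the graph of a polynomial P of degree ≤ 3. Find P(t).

Using the Lagrange interpolation formula with nodes 2, 3, 4, 5:
  L_0(t) = (t - 3)(t - 4)(t - 5) / -6
  L_1(t) = (t - 2)(t - 4)(t - 5) / 2
  L_2(t) = (t - 2)(t - 3)(t - 5) / -2
  L_3(t) = (t - 2)(t - 3)(t - 4) / 6
Then P(t) = 12·L_0(t) + 14·L_1(t) + 6·L_2(t) - 18·L_3(t).
Expanding and collecting terms gives P(t) = -t³ + 4t² + t + 2.
Check: P(2) = 12. ✓

P(t) = -t^3 + 4t^2 + t + 2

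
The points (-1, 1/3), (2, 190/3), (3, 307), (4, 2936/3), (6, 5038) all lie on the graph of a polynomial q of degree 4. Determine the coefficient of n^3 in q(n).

-1/3

Write q(n) = an^4 + bn^3 + cn^2 + dn + e. Substituting each data point gives a linear system:
  a - b + c - d + e = 1/3
  16a + 8b + 4c + 2d + e = 190/3
  81a + 27b + 9c + 3d + e = 307
  256a + 64b + 16c + 4d + e = 2936/3
  1296a + 216b + 36c + 6d + e = 5038
Solving the system yields a = 4, b = -1/3, c = -3, d = 5, e = 4.
So q(n) = 4n⁴ - (1/3)n³ - 3n² + 5n + 4.
The coefficient of n^3 is -1/3.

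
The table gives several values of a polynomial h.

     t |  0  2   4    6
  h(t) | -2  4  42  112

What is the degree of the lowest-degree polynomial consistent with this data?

Forward differences of the values at t = 0, 2, 4, 6:
  h  : -2  4  42  112
  Δ  : 6  38  70
  Δ^2: 32  32
  Δ^3: 0
The second differences are constant (32) and nonzero, while all higher differences vanish, so the minimal degree is 2.

2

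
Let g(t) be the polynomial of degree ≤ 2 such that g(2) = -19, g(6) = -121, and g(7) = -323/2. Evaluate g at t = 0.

Using the Lagrange interpolation formula with nodes 2, 6, 7:
  L_0(t) = (t - 6)(t - 7) / 20
  L_1(t) = (t - 2)(t - 7) / -4
  L_2(t) = (t - 2)(t - 6) / 5
Then g(t) = -19·L_0(t) - 121·L_1(t) - 323/2·L_2(t).
Expanding and collecting terms gives g(t) = -3t^2 - (3/2)t - 4.
Evaluating at t = 0: g(0) = -4.

-4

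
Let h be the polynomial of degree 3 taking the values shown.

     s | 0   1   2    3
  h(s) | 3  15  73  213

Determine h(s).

h(s) = 6s^3 + 5s^2 + s + 3

Write h(s) = as^3 + bs^2 + cs + d. Substituting each data point gives a linear system:
  d = 3
  a + b + c + d = 15
  8a + 4b + 2c + d = 73
  27a + 9b + 3c + d = 213
Solving the system yields a = 6, b = 5, c = 1, d = 3.
So h(s) = 6s^3 + 5s^2 + s + 3.
Check: h(3) = 213. ✓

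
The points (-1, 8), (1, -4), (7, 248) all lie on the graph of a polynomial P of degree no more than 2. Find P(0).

Write P(t) = at^2 + bt + c. Substituting each data point gives a linear system:
  a - b + c = 8
  a + b + c = -4
  49a + 7b + c = 248
Solving the system yields a = 6, b = -6, c = -4.
So P(t) = 6t^2 - 6t - 4.
Then P(0) = -4.

-4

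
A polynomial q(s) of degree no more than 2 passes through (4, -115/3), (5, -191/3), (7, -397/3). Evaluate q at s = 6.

Using the Lagrange interpolation formula with nodes 4, 5, 7:
  L_0(s) = (s - 5)(s - 7) / 3
  L_1(s) = (s - 4)(s - 7) / -2
  L_2(s) = (s - 4)(s - 5) / 6
Then q(s) = -115/3·L_0(s) - 191/3·L_1(s) - 397/3·L_2(s).
Expanding and collecting terms gives q(s) = -3s^2 + (5/3)s + 3.
Evaluating at s = 6: q(6) = -95.

-95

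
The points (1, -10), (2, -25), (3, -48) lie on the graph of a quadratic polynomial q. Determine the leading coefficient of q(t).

-4

Write q(t) = at^2 + bt + c. Substituting each data point gives a linear system:
  a + b + c = -10
  4a + 2b + c = -25
  9a + 3b + c = -48
Solving the system yields a = -4, b = -3, c = -3.
So q(t) = -4t^2 - 3t - 3.
The leading coefficient is -4.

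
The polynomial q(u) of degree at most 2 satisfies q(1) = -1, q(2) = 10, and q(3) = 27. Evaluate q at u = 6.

Using the Lagrange interpolation formula with nodes 1, 2, 3:
  L_0(u) = (u - 2)(u - 3) / 2
  L_1(u) = (u - 1)(u - 3) / -1
  L_2(u) = (u - 1)(u - 2) / 2
Then q(u) = -1·L_0(u) + 10·L_1(u) + 27·L_2(u).
Expanding and collecting terms gives q(u) = 3u^2 + 2u - 6.
Evaluating at u = 6: q(6) = 114.

114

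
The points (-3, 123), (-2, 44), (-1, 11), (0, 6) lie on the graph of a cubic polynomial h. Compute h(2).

8

Using the Lagrange interpolation formula with nodes -3, -2, -1, 0:
  L_0(x) = (x + 2)(x + 1)x / -6
  L_1(x) = (x + 3)(x + 1)x / 2
  L_2(x) = (x + 3)(x + 2)x / -2
  L_3(x) = (x + 3)(x + 2)(x + 1) / 6
Then h(x) = 123·L_0(x) + 44·L_1(x) + 11·L_2(x) + 6·L_3(x).
Expanding and collecting terms gives h(x) = -3x^3 + 5x^2 + 3x + 6.
Evaluating at x = 2: h(2) = 8.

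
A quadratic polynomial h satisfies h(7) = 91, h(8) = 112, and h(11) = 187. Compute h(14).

280

Write h(s) = as^2 + bs + c. Substituting each data point gives a linear system:
  49a + 7b + c = 91
  64a + 8b + c = 112
  121a + 11b + c = 187
Solving the system yields a = 1, b = 6, c = 0.
So h(s) = s^2 + 6s.
Then h(14) = 280.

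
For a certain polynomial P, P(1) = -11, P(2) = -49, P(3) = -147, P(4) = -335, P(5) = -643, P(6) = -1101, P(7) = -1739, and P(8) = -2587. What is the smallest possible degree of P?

Forward differences of the values at u = 1, 2, 3, 4, 5, 6, 7, 8:
  P  : -11  -49  -147  -335  -643  -1101  -1739  -2587
  Δ  : -38  -98  -188  -308  -458  -638  -848
  Δ^2: -60  -90  -120  -150  -180  -210
  Δ^3: -30  -30  -30  -30  -30
  Δ^4: 0  0  0  0
  Δ^5: 0  0  0
  Δ^6: 0  0
  Δ^7: 0
The third differences are constant (-30) and nonzero, while all higher differences vanish, so the minimal degree is 3.

3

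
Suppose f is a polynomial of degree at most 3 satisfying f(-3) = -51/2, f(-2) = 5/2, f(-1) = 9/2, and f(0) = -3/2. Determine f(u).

Using the Lagrange interpolation formula with nodes -3, -2, -1, 0:
  L_0(u) = (u + 2)(u + 1)u / -6
  L_1(u) = (u + 3)(u + 1)u / 2
  L_2(u) = (u + 3)(u + 2)u / -2
  L_3(u) = (u + 3)(u + 2)(u + 1) / 6
Then f(u) = -51/2·L_0(u) + 5/2·L_1(u) + 9/2·L_2(u) - 3/2·L_3(u).
Expanding and collecting terms gives f(u) = 3u³ + 5u² - 4u - 3/2.
Check: f(-3) = -51/2. ✓

f(u) = 3u^3 + 5u^2 - 4u - 3/2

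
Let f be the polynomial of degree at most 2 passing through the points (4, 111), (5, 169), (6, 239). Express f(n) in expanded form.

Write f(n) = an^2 + bn + c. Substituting each data point gives a linear system:
  16a + 4b + c = 111
  25a + 5b + c = 169
  36a + 6b + c = 239
Solving the system yields a = 6, b = 4, c = -1.
So f(n) = 6n^2 + 4n - 1.
Check: f(5) = 169. ✓

f(n) = 6n^2 + 4n - 1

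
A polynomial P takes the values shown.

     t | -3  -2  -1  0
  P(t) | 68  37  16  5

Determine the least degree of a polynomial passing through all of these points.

Forward differences of the values at t = -3, -2, -1, 0:
  P  : 68  37  16  5
  Δ  : -31  -21  -11
  Δ^2: 10  10
  Δ^3: 0
The second differences are constant (10) and nonzero, while all higher differences vanish, so the minimal degree is 2.

2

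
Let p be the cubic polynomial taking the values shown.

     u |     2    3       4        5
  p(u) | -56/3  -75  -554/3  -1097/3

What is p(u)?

Write p(u) = au^3 + bu^2 + cu + d. Substituting each data point gives a linear system:
  8a + 4b + 2c + d = -56/3
  27a + 9b + 3c + d = -75
  64a + 16b + 4c + d = -554/3
  125a + 25b + 5c + d = -1097/3
Solving the system yields a = -3, b = 1/3, c = -1, d = 6.
So p(u) = -3u³ + (1/3)u² - u + 6.
Check: p(5) = -1097/3. ✓

p(u) = -3u^3 + (1/3)u^2 - u + 6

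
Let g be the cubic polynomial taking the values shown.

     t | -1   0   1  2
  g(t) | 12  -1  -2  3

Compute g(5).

-6

Write g(t) = at^3 + bt^2 + ct + d. Substituting each data point gives a linear system:
  -a + b - c + d = 12
  d = -1
  a + b + c + d = -2
  8a + 4b + 2c + d = 3
Solving the system yields a = -1, b = 6, c = -6, d = -1.
So g(t) = -t³ + 6t² - 6t - 1.
Then g(5) = -6.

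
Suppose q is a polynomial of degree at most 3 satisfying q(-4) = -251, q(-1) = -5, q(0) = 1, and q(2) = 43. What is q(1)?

Using the Lagrange interpolation formula with nodes -4, -1, 0, 2:
  L_0(x) = (x + 1)x(x - 2) / -72
  L_1(x) = (x + 4)x(x - 2) / 9
  L_2(x) = (x + 4)(x + 1)(x - 2) / -8
  L_3(x) = (x + 4)(x + 1)x / 36
Then q(x) = -251·L_0(x) - 5·L_1(x) + 1·L_2(x) + 43·L_3(x).
Expanding and collecting terms gives q(x) = 4x³ + x² + 3x + 1.
Evaluating at x = 1: q(1) = 9.

9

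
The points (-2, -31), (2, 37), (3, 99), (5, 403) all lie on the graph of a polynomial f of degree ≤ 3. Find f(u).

Write f(u) = au^3 + bu^2 + cu + d. Substituting each data point gives a linear system:
  -8a + 4b - 2c + d = -31
  8a + 4b + 2c + d = 37
  27a + 9b + 3c + d = 99
  125a + 25b + 5c + d = 403
Solving the system yields a = 3, b = 0, c = 5, d = 3.
So f(u) = 3u³ + 5u + 3.
Check: f(3) = 99. ✓

f(u) = 3u^3 + 5u + 3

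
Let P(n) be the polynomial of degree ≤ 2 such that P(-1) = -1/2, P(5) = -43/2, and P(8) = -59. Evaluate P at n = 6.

-32

Write P(n) = an^2 + bn + c. Substituting each data point gives a linear system:
  a - b + c = -1/2
  25a + 5b + c = -43/2
  64a + 8b + c = -59
Solving the system yields a = -1, b = 1/2, c = 1.
So P(n) = -n^2 + (1/2)n + 1.
Then P(6) = -32.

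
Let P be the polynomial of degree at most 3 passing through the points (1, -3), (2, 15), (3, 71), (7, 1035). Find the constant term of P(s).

-1

Write P(s) = as^3 + bs^2 + cs + d. Substituting each data point gives a linear system:
  a + b + c + d = -3
  8a + 4b + 2c + d = 15
  27a + 9b + 3c + d = 71
  343a + 49b + 7c + d = 1035
Solving the system yields a = 3, b = 1, c = -6, d = -1.
So P(s) = 3s³ + s² - 6s - 1.
The constant term is -1.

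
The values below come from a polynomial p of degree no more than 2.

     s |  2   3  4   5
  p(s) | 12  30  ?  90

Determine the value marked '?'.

On equispaced nodes a degree-2 polynomial has vanishing third forward difference, so
  - p(2) + 3·p(3) - 3·p(4) + p(5) = 0.
Substituting the known values and solving for p(4):
  -3·p(4) = -168
  p(4) = 56.

56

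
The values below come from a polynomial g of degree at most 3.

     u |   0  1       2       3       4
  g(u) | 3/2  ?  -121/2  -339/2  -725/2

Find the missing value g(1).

On equispaced nodes a degree-3 polynomial has vanishing fourth forward difference, so
  g(0) - 4·g(1) + 6·g(2) - 4·g(3) + g(4) = 0.
Substituting the known values and solving for g(1):
  -4·g(1) = 46
  g(1) = -23/2.

-23/2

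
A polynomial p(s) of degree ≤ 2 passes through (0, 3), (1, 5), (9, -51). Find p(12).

-105

Write p(s) = as^2 + bs + c. Substituting each data point gives a linear system:
  c = 3
  a + b + c = 5
  81a + 9b + c = -51
Solving the system yields a = -1, b = 3, c = 3.
So p(s) = -s² + 3s + 3.
Then p(12) = -105.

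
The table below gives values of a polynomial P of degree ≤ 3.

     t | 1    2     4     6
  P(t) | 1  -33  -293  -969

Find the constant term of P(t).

3

Write P(t) = at^3 + bt^2 + ct + d. Substituting each data point gives a linear system:
  a + b + c + d = 1
  8a + 4b + 2c + d = -33
  64a + 16b + 4c + d = -293
  216a + 36b + 6c + d = -969
Solving the system yields a = -4, b = -4, c = 6, d = 3.
So P(t) = -4t^3 - 4t^2 + 6t + 3.
The constant term is 3.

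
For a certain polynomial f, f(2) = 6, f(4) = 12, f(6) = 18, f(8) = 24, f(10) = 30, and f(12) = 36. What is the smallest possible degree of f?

Forward differences of the values at x = 2, 4, 6, 8, 10, 12:
  f  : 6  12  18  24  30  36
  Δ  : 6  6  6  6  6
  Δ^2: 0  0  0  0
  Δ^3: 0  0  0
  Δ^4: 0  0
  Δ^5: 0
The first differences are constant (6) and nonzero, while all higher differences vanish, so the minimal degree is 1.

1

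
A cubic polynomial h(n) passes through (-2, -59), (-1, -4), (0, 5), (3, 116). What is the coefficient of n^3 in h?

Write h(n) = an^3 + bn^2 + cn + d. Substituting each data point gives a linear system:
  -8a + 4b - 2c + d = -59
  -a + b - c + d = -4
  d = 5
  27a + 9b + 3c + d = 116
Solving the system yields a = 6, b = -5, c = -2, d = 5.
So h(n) = 6n³ - 5n² - 2n + 5.
The leading coefficient is 6.

6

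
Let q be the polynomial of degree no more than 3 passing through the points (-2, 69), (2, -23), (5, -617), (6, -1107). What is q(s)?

Write q(s) = as^3 + bs^2 + cs + d. Substituting each data point gives a linear system:
  -8a + 4b - 2c + d = 69
  8a + 4b + 2c + d = -23
  125a + 25b + 5c + d = -617
  216a + 36b + 6c + d = -1107
Solving the system yields a = -6, b = 5, c = 1, d = 3.
So q(s) = -6s³ + 5s² + s + 3.
Check: q(6) = -1107. ✓

q(s) = -6s^3 + 5s^2 + s + 3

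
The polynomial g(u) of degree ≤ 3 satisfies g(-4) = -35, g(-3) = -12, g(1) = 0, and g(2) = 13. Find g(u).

g(u) = u^3 + 2u^2 - 3

Write g(u) = au^3 + bu^2 + cu + d. Substituting each data point gives a linear system:
  -64a + 16b - 4c + d = -35
  -27a + 9b - 3c + d = -12
  a + b + c + d = 0
  8a + 4b + 2c + d = 13
Solving the system yields a = 1, b = 2, c = 0, d = -3.
So g(u) = u^3 + 2u^2 - 3.
Check: g(-3) = -12. ✓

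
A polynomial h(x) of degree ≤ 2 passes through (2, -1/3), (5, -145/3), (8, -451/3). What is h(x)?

h(x) = -3x^2 + 5x + 5/3

Using the Lagrange interpolation formula with nodes 2, 5, 8:
  L_0(x) = (x - 5)(x - 8) / 18
  L_1(x) = (x - 2)(x - 8) / -9
  L_2(x) = (x - 2)(x - 5) / 18
Then h(x) = -1/3·L_0(x) - 145/3·L_1(x) - 451/3·L_2(x).
Expanding and collecting terms gives h(x) = -3x^2 + 5x + 5/3.
Check: h(8) = -451/3. ✓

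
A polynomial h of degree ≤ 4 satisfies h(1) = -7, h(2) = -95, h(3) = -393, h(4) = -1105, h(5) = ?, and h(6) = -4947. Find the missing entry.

The 5 known points determine the degree-4 polynomial uniquely.
Write h(t) = at^4 + bt^3 + ct^2 + dt + e. Substituting each data point gives a linear system:
  a + b + c + d + e = -7
  16a + 8b + 4c + 2d + e = -95
  81a + 27b + 9c + 3d + e = -393
  256a + 64b + 16c + 4d + e = -1105
  1296a + 216b + 36c + 6d + e = -4947
Solving the system yields a = -3, b = -4, c = -6, d = 3, e = 3.
So h(t) = -3t⁴ - 4t³ - 6t² + 3t + 3.
Then h(5) = -2507.

-2507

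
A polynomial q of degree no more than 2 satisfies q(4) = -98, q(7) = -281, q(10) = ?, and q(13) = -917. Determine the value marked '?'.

The 3 known points determine the degree-2 polynomial uniquely.
Write q(n) = an^2 + bn + c. Substituting each data point gives a linear system:
  16a + 4b + c = -98
  49a + 7b + c = -281
  169a + 13b + c = -917
Solving the system yields a = -5, b = -6, c = 6.
So q(n) = -5n² - 6n + 6.
Then q(10) = -554.

-554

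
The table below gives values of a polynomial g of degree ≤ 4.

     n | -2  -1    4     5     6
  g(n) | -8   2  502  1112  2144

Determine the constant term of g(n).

Write g(n) = an^4 + bn^3 + cn^2 + dn + e. Substituting each data point gives a linear system:
  16a - 8b + 4c - 2d + e = -8
  a - b + c - d + e = 2
  256a + 64b + 16c + 4d + e = 502
  625a + 125b + 25c + 5d + e = 1112
  1296a + 216b + 36c + 6d + e = 2144
Solving the system yields a = 1, b = 4, c = 0, d = -3, e = 2.
So g(n) = n^4 + 4n^3 - 3n + 2.
The constant term is 2.

2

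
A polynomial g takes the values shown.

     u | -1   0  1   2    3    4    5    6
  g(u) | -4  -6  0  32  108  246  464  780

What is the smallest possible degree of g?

Forward differences of the values at u = -1, 0, 1, 2, 3, 4, 5, 6:
  g  : -4  -6  0  32  108  246  464  780
  Δ  : -2  6  32  76  138  218  316
  Δ^2: 8  26  44  62  80  98
  Δ^3: 18  18  18  18  18
  Δ^4: 0  0  0  0
  Δ^5: 0  0  0
  Δ^6: 0  0
  Δ^7: 0
The third differences are constant (18) and nonzero, while all higher differences vanish, so the minimal degree is 3.

3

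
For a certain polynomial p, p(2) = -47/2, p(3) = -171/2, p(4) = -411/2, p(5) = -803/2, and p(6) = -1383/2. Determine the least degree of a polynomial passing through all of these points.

3

Forward differences of the values at x = 2, 3, 4, 5, 6:
  p  : -47/2  -171/2  -411/2  -803/2  -1383/2
  Δ  : -62  -120  -196  -290
  Δ^2: -58  -76  -94
  Δ^3: -18  -18
  Δ^4: 0
The third differences are constant (-18) and nonzero, while all higher differences vanish, so the minimal degree is 3.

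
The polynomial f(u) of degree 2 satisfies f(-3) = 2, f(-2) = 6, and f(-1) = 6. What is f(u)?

f(u) = -2u^2 - 6u + 2

Write f(u) = au^2 + bu + c. Substituting each data point gives a linear system:
  9a - 3b + c = 2
  4a - 2b + c = 6
  a - b + c = 6
Solving the system yields a = -2, b = -6, c = 2.
So f(u) = -2u² - 6u + 2.
Check: f(-2) = 6. ✓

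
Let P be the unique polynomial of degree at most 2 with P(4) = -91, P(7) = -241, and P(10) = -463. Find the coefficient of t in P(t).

Write P(t) = at^2 + bt + c. Substituting each data point gives a linear system:
  16a + 4b + c = -91
  49a + 7b + c = -241
  100a + 10b + c = -463
Solving the system yields a = -4, b = -6, c = -3.
So P(t) = -4t^2 - 6t - 3.
The coefficient of t is -6.

-6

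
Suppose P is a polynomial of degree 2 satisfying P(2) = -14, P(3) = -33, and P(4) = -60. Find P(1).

-3

Using the Lagrange interpolation formula with nodes 2, 3, 4:
  L_0(x) = (x - 3)(x - 4) / 2
  L_1(x) = (x - 2)(x - 4) / -1
  L_2(x) = (x - 2)(x - 3) / 2
Then P(x) = -14·L_0(x) - 33·L_1(x) - 60·L_2(x).
Expanding and collecting terms gives P(x) = -4x^2 + x.
Evaluating at x = 1: P(1) = -3.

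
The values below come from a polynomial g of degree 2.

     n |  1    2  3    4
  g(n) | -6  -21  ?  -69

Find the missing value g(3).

On equispaced nodes a degree-2 polynomial has vanishing third forward difference, so
  - g(1) + 3·g(2) - 3·g(3) + g(4) = 0.
Substituting the known values and solving for g(3):
  -3·g(3) = 126
  g(3) = -42.

-42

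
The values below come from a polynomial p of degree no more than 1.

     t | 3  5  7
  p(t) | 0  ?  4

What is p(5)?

2

The 2 known points determine the degree-1 polynomial uniquely.
Write p(t) = at + b. Substituting each data point gives a linear system:
  3a + b = 0
  7a + b = 4
Solving the system yields a = 1, b = -3.
So p(t) = t - 3.
Then p(5) = 2.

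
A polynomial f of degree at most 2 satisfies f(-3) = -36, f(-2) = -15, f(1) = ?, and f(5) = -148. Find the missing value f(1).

-12

The 3 known points determine the degree-2 polynomial uniquely.
Write f(s) = as^2 + bs + c. Substituting each data point gives a linear system:
  9a - 3b + c = -36
  4a - 2b + c = -15
  25a + 5b + c = -148
Solving the system yields a = -5, b = -4, c = -3.
So f(s) = -5s^2 - 4s - 3.
Then f(1) = -12.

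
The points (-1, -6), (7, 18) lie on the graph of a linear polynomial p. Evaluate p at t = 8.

21

Using the Lagrange interpolation formula with nodes -1, 7:
  L_0(t) = (t - 7) / -8
  L_1(t) = (t + 1) / 8
Then p(t) = -6·L_0(t) + 18·L_1(t).
Expanding and collecting terms gives p(t) = 3t - 3.
Evaluating at t = 8: p(8) = 21.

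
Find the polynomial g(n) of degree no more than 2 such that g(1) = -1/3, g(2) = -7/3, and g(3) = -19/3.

Write g(n) = an^2 + bn + c. Substituting each data point gives a linear system:
  a + b + c = -1/3
  4a + 2b + c = -7/3
  9a + 3b + c = -19/3
Solving the system yields a = -1, b = 1, c = -1/3.
So g(n) = -n^2 + n - 1/3.
Check: g(2) = -7/3. ✓

g(n) = -n^2 + n - 1/3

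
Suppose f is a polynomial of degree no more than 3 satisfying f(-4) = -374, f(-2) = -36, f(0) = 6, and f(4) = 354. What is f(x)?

f(x) = 6x^3 - x^2 - 5x + 6

Write f(x) = ax^3 + bx^2 + cx + d. Substituting each data point gives a linear system:
  -64a + 16b - 4c + d = -374
  -8a + 4b - 2c + d = -36
  d = 6
  64a + 16b + 4c + d = 354
Solving the system yields a = 6, b = -1, c = -5, d = 6.
So f(x) = 6x³ - x² - 5x + 6.
Check: f(0) = 6. ✓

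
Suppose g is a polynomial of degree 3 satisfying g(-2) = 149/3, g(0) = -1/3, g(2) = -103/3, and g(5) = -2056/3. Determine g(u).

g(u) = -6u^3 + 2u^2 + 3u - 1/3

Write g(u) = au^3 + bu^2 + cu + d. Substituting each data point gives a linear system:
  -8a + 4b - 2c + d = 149/3
  d = -1/3
  8a + 4b + 2c + d = -103/3
  125a + 25b + 5c + d = -2056/3
Solving the system yields a = -6, b = 2, c = 3, d = -1/3.
So g(u) = -6u³ + 2u² + 3u - 1/3.
Check: g(5) = -2056/3. ✓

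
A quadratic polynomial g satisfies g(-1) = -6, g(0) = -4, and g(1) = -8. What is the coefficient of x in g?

-1

Write g(x) = ax^2 + bx + c. Substituting each data point gives a linear system:
  a - b + c = -6
  c = -4
  a + b + c = -8
Solving the system yields a = -3, b = -1, c = -4.
So g(x) = -3x^2 - x - 4.
The coefficient of x is -1.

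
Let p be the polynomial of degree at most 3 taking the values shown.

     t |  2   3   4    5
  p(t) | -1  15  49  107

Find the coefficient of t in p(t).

-3

Write p(t) = at^3 + bt^2 + ct + d. Substituting each data point gives a linear system:
  8a + 4b + 2c + d = -1
  27a + 9b + 3c + d = 15
  64a + 16b + 4c + d = 49
  125a + 25b + 5c + d = 107
Solving the system yields a = 1, b = 0, c = -3, d = -3.
So p(t) = t^3 - 3t - 3.
The coefficient of t is -3.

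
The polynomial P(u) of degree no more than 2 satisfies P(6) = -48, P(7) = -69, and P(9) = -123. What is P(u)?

Using the Lagrange interpolation formula with nodes 6, 7, 9:
  L_0(u) = (u - 7)(u - 9) / 3
  L_1(u) = (u - 6)(u - 9) / -2
  L_2(u) = (u - 6)(u - 7) / 6
Then P(u) = -48·L_0(u) - 69·L_1(u) - 123·L_2(u).
Expanding and collecting terms gives P(u) = -2u^2 + 5u - 6.
Check: P(6) = -48. ✓

P(u) = -2u^2 + 5u - 6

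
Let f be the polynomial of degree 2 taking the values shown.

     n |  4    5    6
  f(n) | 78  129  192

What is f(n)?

f(n) = 6n^2 - 3n - 6

Write f(n) = an^2 + bn + c. Substituting each data point gives a linear system:
  16a + 4b + c = 78
  25a + 5b + c = 129
  36a + 6b + c = 192
Solving the system yields a = 6, b = -3, c = -6.
So f(n) = 6n² - 3n - 6.
Check: f(5) = 129. ✓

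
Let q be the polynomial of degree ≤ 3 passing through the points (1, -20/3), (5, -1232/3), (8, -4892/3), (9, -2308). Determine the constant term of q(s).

-4

Write q(s) = as^3 + bs^2 + cs + d. Substituting each data point gives a linear system:
  a + b + c + d = -20/3
  125a + 25b + 5c + d = -1232/3
  512a + 64b + 8c + d = -4892/3
  729a + 81b + 9c + d = -2308
Solving the system yields a = -3, b = -5/3, c = 2, d = -4.
So q(s) = -3s^3 - (5/3)s^2 + 2s - 4.
The constant term is -4.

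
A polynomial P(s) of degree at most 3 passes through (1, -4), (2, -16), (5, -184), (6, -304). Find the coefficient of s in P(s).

Write P(s) = as^3 + bs^2 + cs + d. Substituting each data point gives a linear system:
  a + b + c + d = -4
  8a + 4b + 2c + d = -16
  125a + 25b + 5c + d = -184
  216a + 36b + 6c + d = -304
Solving the system yields a = -1, b = -3, c = 4, d = -4.
So P(s) = -s^3 - 3s^2 + 4s - 4.
The coefficient of s is 4.

4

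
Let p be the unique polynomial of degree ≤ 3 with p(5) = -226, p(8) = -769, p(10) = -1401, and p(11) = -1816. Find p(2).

Using the Lagrange interpolation formula with nodes 5, 8, 10, 11:
  L_0(n) = (n - 8)(n - 10)(n - 11) / -90
  L_1(n) = (n - 5)(n - 10)(n - 11) / 18
  L_2(n) = (n - 5)(n - 8)(n - 11) / -10
  L_3(n) = (n - 5)(n - 8)(n - 10) / 18
Then p(n) = -226·L_0(n) - 769·L_1(n) - 1401·L_2(n) - 1816·L_3(n).
Expanding and collecting terms gives p(n) = -n^3 - 4n^2 - 1.
Evaluating at n = 2: p(2) = -25.

-25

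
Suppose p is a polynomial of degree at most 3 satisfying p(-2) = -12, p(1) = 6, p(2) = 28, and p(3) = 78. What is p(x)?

p(x) = 2x^3 + 2x^2 + 2x

Using the Lagrange interpolation formula with nodes -2, 1, 2, 3:
  L_0(x) = (x - 1)(x - 2)(x - 3) / -60
  L_1(x) = (x + 2)(x - 2)(x - 3) / 6
  L_2(x) = (x + 2)(x - 1)(x - 3) / -4
  L_3(x) = (x + 2)(x - 1)(x - 2) / 10
Then p(x) = -12·L_0(x) + 6·L_1(x) + 28·L_2(x) + 78·L_3(x).
Expanding and collecting terms gives p(x) = 2x^3 + 2x^2 + 2x.
Check: p(-2) = -12. ✓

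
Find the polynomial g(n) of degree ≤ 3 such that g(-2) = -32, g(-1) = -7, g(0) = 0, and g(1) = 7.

Write g(n) = an^3 + bn^2 + cn + d. Substituting each data point gives a linear system:
  -8a + 4b - 2c + d = -32
  -a + b - c + d = -7
  d = 0
  a + b + c + d = 7
Solving the system yields a = 3, b = 0, c = 4, d = 0.
So g(n) = 3n^3 + 4n.
Check: g(-1) = -7. ✓

g(n) = 3n^3 + 4n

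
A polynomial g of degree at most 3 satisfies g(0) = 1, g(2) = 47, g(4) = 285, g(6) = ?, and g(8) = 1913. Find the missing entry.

The 4 known points determine the degree-3 polynomial uniquely.
Write g(n) = an^3 + bn^2 + cn + d. Substituting each data point gives a linear system:
  d = 1
  8a + 4b + 2c + d = 47
  64a + 16b + 4c + d = 285
  512a + 64b + 8c + d = 1913
Solving the system yields a = 3, b = 6, c = -1, d = 1.
So g(n) = 3n^3 + 6n^2 - n + 1.
Then g(6) = 859.

859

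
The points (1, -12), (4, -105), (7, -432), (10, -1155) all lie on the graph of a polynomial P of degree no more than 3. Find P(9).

Using the Lagrange interpolation formula with nodes 1, 4, 7, 10:
  L_0(n) = (n - 4)(n - 7)(n - 10) / -162
  L_1(n) = (n - 1)(n - 7)(n - 10) / 54
  L_2(n) = (n - 1)(n - 4)(n - 10) / -54
  L_3(n) = (n - 1)(n - 4)(n - 7) / 162
Then P(n) = -12·L_0(n) - 105·L_1(n) - 432·L_2(n) - 1155·L_3(n).
Expanding and collecting terms gives P(n) = -n^3 - n^2 - 5n - 5.
Evaluating at n = 9: P(9) = -860.

-860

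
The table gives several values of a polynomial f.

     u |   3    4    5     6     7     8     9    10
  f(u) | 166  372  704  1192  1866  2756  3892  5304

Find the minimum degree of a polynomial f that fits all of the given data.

3

Forward differences of the values at u = 3, 4, 5, 6, 7, 8, 9, 10:
  f  : 166  372  704  1192  1866  2756  3892  5304
  Δ  : 206  332  488  674  890  1136  1412
  Δ^2: 126  156  186  216  246  276
  Δ^3: 30  30  30  30  30
  Δ^4: 0  0  0  0
  Δ^5: 0  0  0
  Δ^6: 0  0
  Δ^7: 0
The third differences are constant (30) and nonzero, while all higher differences vanish, so the minimal degree is 3.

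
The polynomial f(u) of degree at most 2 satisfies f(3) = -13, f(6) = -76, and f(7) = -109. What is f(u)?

f(u) = -3u^2 + 6u - 4

Write f(u) = au^2 + bu + c. Substituting each data point gives a linear system:
  9a + 3b + c = -13
  36a + 6b + c = -76
  49a + 7b + c = -109
Solving the system yields a = -3, b = 6, c = -4.
So f(u) = -3u^2 + 6u - 4.
Check: f(3) = -13. ✓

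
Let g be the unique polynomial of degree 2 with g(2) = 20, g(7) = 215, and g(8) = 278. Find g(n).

g(n) = 4n^2 + 3n - 2

Write g(n) = an^2 + bn + c. Substituting each data point gives a linear system:
  4a + 2b + c = 20
  49a + 7b + c = 215
  64a + 8b + c = 278
Solving the system yields a = 4, b = 3, c = -2.
So g(n) = 4n^2 + 3n - 2.
Check: g(7) = 215. ✓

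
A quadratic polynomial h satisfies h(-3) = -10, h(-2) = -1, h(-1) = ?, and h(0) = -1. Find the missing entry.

2

On equispaced nodes a degree-2 polynomial has vanishing third forward difference, so
  - h(-3) + 3·h(-2) - 3·h(-1) + h(0) = 0.
Substituting the known values and solving for h(-1):
  -3·h(-1) = -6
  h(-1) = 2.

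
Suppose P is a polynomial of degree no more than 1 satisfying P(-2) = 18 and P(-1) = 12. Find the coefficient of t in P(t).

-6

Write P(t) = at + b. Substituting each data point gives a linear system:
  -2a + b = 18
  -a + b = 12
Solving the system yields a = -6, b = 6.
So P(t) = -6t + 6.
The leading coefficient is -6.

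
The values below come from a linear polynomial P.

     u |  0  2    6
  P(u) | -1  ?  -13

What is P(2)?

The 2 known points determine the degree-1 polynomial uniquely.
Write P(u) = au + b. Substituting each data point gives a linear system:
  b = -1
  6a + b = -13
Solving the system yields a = -2, b = -1.
So P(u) = -2u - 1.
Then P(2) = -5.

-5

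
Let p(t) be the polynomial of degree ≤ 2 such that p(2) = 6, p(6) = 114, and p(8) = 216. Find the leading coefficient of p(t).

Write p(t) = at^2 + bt + c. Substituting each data point gives a linear system:
  4a + 2b + c = 6
  36a + 6b + c = 114
  64a + 8b + c = 216
Solving the system yields a = 4, b = -5, c = 0.
So p(t) = 4t² - 5t.
The leading coefficient is 4.

4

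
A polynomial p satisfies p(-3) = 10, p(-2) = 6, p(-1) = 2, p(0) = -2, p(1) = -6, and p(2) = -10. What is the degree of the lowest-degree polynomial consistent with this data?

Forward differences of the values at t = -3, -2, -1, 0, 1, 2:
  p  : 10  6  2  -2  -6  -10
  Δ  : -4  -4  -4  -4  -4
  Δ^2: 0  0  0  0
  Δ^3: 0  0  0
  Δ^4: 0  0
  Δ^5: 0
The first differences are constant (-4) and nonzero, while all higher differences vanish, so the minimal degree is 1.

1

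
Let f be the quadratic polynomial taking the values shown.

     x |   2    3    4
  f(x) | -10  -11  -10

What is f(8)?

14

Using the Lagrange interpolation formula with nodes 2, 3, 4:
  L_0(x) = (x - 3)(x - 4) / 2
  L_1(x) = (x - 2)(x - 4) / -1
  L_2(x) = (x - 2)(x - 3) / 2
Then f(x) = -10·L_0(x) - 11·L_1(x) - 10·L_2(x).
Expanding and collecting terms gives f(x) = x^2 - 6x - 2.
Evaluating at x = 8: f(8) = 14.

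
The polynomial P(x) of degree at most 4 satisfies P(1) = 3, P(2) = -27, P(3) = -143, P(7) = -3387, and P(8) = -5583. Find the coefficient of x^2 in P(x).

0

Write P(x) = ax^4 + bx^3 + cx^2 + dx + e. Substituting each data point gives a linear system:
  a + b + c + d + e = 3
  16a + 8b + 4c + 2d + e = -27
  81a + 27b + 9c + 3d + e = -143
  2401a + 343b + 49c + 7d + e = -3387
  4096a + 512b + 64c + 8d + e = -5583
Solving the system yields a = -1, b = -3, c = 0, d = 6, e = 1.
So P(x) = -x^4 - 3x^3 + 6x + 1.
The coefficient of x^2 is 0.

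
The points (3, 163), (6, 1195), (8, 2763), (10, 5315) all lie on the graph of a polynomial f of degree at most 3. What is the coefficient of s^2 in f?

Write f(s) = as^3 + bs^2 + cs + d. Substituting each data point gives a linear system:
  27a + 9b + 3c + d = 163
  216a + 36b + 6c + d = 1195
  512a + 64b + 8c + d = 2763
  1000a + 100b + 10c + d = 5315
Solving the system yields a = 5, b = 3, c = 2, d = -5.
So f(s) = 5s³ + 3s² + 2s - 5.
The coefficient of s^2 is 3.

3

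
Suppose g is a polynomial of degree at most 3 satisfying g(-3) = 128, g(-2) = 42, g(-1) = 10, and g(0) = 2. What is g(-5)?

582

Using the Lagrange interpolation formula with nodes -3, -2, -1, 0:
  L_0(u) = (u + 2)(u + 1)u / -6
  L_1(u) = (u + 3)(u + 1)u / 2
  L_2(u) = (u + 3)(u + 2)u / -2
  L_3(u) = (u + 3)(u + 2)(u + 1) / 6
Then g(u) = 128·L_0(u) + 42·L_1(u) + 10·L_2(u) + 2·L_3(u).
Expanding and collecting terms gives g(u) = -5u³ - 3u² - 6u + 2.
Evaluating at u = -5: g(-5) = 582.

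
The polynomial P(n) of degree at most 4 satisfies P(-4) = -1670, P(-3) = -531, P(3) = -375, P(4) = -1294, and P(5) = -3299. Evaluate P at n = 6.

-7020

Write P(n) = an^4 + bn^3 + cn^2 + dn + e. Substituting each data point gives a linear system:
  256a - 64b + 16c - 4d + e = -1670
  81a - 27b + 9c - 3d + e = -531
  81a + 27b + 9c + 3d + e = -375
  256a + 64b + 16c + 4d + e = -1294
  625a + 125b + 25c + 5d + e = -3299
Solving the system yields a = -6, b = 3, c = 3, d = -1, e = 6.
So P(n) = -6n⁴ + 3n³ + 3n² - n + 6.
Then P(6) = -7020.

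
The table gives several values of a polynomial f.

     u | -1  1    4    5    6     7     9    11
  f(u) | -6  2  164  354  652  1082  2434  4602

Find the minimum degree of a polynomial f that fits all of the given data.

3

Divided differences on the nodes -1, 1, 4, 5, 6, 7, 9, 11:
  order 0: -6  2  164  354  652  1082  2434  4602
  order 1: 4  54  190  298  430  676  1084
  order 2: 10  34  54  66  82  102
  order 3: 4  4  4  4  4
  order 4: 0  0  0  0
  order 5: 0  0  0
  order 6: 0  0
  order 7: 0
The order-3 divided differences are all 4 (nonzero) and every higher order vanishes, so the data lies on a polynomial of degree exactly 3.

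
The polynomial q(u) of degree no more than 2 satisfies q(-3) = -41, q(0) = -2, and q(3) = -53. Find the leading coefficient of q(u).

Write q(u) = au^2 + bu + c. Substituting each data point gives a linear system:
  9a - 3b + c = -41
  c = -2
  9a + 3b + c = -53
Solving the system yields a = -5, b = -2, c = -2.
So q(u) = -5u^2 - 2u - 2.
The leading coefficient is -5.

-5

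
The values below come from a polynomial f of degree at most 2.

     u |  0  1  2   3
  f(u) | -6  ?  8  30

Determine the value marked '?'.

On equispaced nodes a degree-2 polynomial has vanishing third forward difference, so
  - f(0) + 3·f(1) - 3·f(2) + f(3) = 0.
Substituting the known values and solving for f(1):
  3·f(1) = -12
  f(1) = -4.

-4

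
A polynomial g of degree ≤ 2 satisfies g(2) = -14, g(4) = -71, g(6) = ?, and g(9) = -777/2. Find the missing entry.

-168

The 3 known points determine the degree-2 polynomial uniquely.
Write g(x) = ax^2 + bx + c. Substituting each data point gives a linear system:
  4a + 2b + c = -14
  16a + 4b + c = -71
  81a + 9b + c = -777/2
Solving the system yields a = -5, b = 3/2, c = 3.
So g(x) = -5x^2 + (3/2)x + 3.
Then g(6) = -168.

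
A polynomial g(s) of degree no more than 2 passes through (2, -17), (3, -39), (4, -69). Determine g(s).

g(s) = -4s^2 - 2s + 3

Using the Lagrange interpolation formula with nodes 2, 3, 4:
  L_0(s) = (s - 3)(s - 4) / 2
  L_1(s) = (s - 2)(s - 4) / -1
  L_2(s) = (s - 2)(s - 3) / 2
Then g(s) = -17·L_0(s) - 39·L_1(s) - 69·L_2(s).
Expanding and collecting terms gives g(s) = -4s^2 - 2s + 3.
Check: g(4) = -69. ✓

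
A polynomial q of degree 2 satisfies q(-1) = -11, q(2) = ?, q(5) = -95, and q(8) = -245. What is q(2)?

-17

On equispaced nodes a degree-2 polynomial has vanishing third forward difference, so
  - q(-1) + 3·q(2) - 3·q(5) + q(8) = 0.
Substituting the known values and solving for q(2):
  3·q(2) = -51
  q(2) = -17.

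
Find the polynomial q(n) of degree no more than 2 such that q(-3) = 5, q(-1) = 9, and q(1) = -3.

q(n) = -2n^2 - 6n + 5

Using the Lagrange interpolation formula with nodes -3, -1, 1:
  L_0(n) = (n + 1)(n - 1) / 8
  L_1(n) = (n + 3)(n - 1) / -4
  L_2(n) = (n + 3)(n + 1) / 8
Then q(n) = 5·L_0(n) + 9·L_1(n) - 3·L_2(n).
Expanding and collecting terms gives q(n) = -2n^2 - 6n + 5.
Check: q(-1) = 9. ✓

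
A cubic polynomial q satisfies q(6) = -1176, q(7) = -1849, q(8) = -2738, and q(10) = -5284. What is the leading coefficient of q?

Write q(u) = au^3 + bu^2 + cu + d. Substituting each data point gives a linear system:
  216a + 36b + 6c + d = -1176
  343a + 49b + 7c + d = -1849
  512a + 64b + 8c + d = -2738
  1000a + 100b + 10c + d = -5284
Solving the system yields a = -5, b = -3, c = 1, d = 6.
So q(u) = -5u^3 - 3u^2 + u + 6.
The leading coefficient is -5.

-5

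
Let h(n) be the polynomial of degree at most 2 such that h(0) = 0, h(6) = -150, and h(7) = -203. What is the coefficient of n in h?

Write h(n) = an^2 + bn + c. Substituting each data point gives a linear system:
  c = 0
  36a + 6b + c = -150
  49a + 7b + c = -203
Solving the system yields a = -4, b = -1, c = 0.
So h(n) = -4n² - n.
The coefficient of n is -1.

-1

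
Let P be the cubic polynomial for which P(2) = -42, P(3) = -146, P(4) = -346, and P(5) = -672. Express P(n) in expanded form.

Write P(n) = an^3 + bn^2 + cn + d. Substituting each data point gives a linear system:
  8a + 4b + 2c + d = -42
  27a + 9b + 3c + d = -146
  64a + 16b + 4c + d = -346
  125a + 25b + 5c + d = -672
Solving the system yields a = -5, b = -3, c = 6, d = -2.
So P(n) = -5n^3 - 3n^2 + 6n - 2.
Check: P(4) = -346. ✓

P(n) = -5n^3 - 3n^2 + 6n - 2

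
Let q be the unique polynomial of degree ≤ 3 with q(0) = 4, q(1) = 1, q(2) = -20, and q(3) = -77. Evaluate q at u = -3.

85

Write q(u) = au^3 + bu^2 + cu + d. Substituting each data point gives a linear system:
  d = 4
  a + b + c + d = 1
  8a + 4b + 2c + d = -20
  27a + 9b + 3c + d = -77
Solving the system yields a = -3, b = 0, c = 0, d = 4.
So q(u) = -3u^3 + 4.
Then q(-3) = 85.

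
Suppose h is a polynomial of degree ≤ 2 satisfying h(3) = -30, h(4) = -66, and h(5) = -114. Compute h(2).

-6

Using the Lagrange interpolation formula with nodes 3, 4, 5:
  L_0(x) = (x - 4)(x - 5) / 2
  L_1(x) = (x - 3)(x - 5) / -1
  L_2(x) = (x - 3)(x - 4) / 2
Then h(x) = -30·L_0(x) - 66·L_1(x) - 114·L_2(x).
Expanding and collecting terms gives h(x) = -6x^2 + 6x + 6.
Evaluating at x = 2: h(2) = -6.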